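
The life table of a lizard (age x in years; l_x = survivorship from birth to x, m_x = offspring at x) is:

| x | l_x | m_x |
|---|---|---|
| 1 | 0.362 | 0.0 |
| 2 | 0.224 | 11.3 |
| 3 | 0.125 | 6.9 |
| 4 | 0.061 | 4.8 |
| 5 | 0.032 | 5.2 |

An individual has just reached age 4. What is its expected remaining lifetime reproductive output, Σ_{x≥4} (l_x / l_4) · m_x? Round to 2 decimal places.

7.53

l_4 = 0.061. Conditional survival from age 4 to x is l_x / l_4.
  x=4: (0.061/0.061) × 4.8 = 4.8000
  x=5: (0.032/0.061) × 5.2 = 2.7279
Sum = 4.8000 + 2.7279 = 7.5279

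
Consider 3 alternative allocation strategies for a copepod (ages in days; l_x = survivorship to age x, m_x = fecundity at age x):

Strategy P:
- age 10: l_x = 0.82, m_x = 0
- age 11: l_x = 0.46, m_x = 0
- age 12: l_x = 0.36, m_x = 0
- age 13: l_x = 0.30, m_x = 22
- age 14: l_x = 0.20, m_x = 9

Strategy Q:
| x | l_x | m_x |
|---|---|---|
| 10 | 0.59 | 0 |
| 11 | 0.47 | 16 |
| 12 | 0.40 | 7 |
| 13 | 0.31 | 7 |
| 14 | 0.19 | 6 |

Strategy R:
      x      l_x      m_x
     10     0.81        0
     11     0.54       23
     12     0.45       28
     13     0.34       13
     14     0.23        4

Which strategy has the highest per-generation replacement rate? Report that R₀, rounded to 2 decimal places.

Strategy P: R₀ = 0.82×0 + 0.46×0 + 0.36×0 + 0.30×22 + 0.20×9 = 8.4000
Strategy Q: R₀ = 0.59×0 + 0.47×16 + 0.40×7 + 0.31×7 + 0.19×6 = 13.6300
Strategy R: R₀ = 0.81×0 + 0.54×23 + 0.45×28 + 0.34×13 + 0.23×4 = 30.3600
Highest R₀: strategy R with 30.3600.

30.36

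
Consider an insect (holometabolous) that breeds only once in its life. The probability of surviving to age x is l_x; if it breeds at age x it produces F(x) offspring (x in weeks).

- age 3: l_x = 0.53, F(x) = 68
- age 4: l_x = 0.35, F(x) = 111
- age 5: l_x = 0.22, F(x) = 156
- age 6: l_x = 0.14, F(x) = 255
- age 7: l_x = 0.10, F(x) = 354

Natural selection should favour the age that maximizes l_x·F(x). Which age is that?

4

Expected offspring if breeding at age x = l_x × F(x):
  age 3: 0.53 × 68 = 36.040
  age 4: 0.35 × 111 = 38.850
  age 5: 0.22 × 156 = 34.320
  age 6: 0.14 × 255 = 35.700
  age 7: 0.10 × 354 = 35.400
Maximum at age 4 (38.850).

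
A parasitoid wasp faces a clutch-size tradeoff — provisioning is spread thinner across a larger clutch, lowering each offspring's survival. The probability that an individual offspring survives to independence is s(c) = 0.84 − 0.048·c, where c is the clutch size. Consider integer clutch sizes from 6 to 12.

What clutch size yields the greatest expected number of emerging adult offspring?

Expected emerging adult offspring = c × s(c):
  c=6: 6 × 0.552 = 3.312
  c=7: 7 × 0.504 = 3.528
  c=8: 8 × 0.456 = 3.648
  c=9: 9 × 0.408 = 3.672
  c=10: 10 × 0.360 = 3.600
  c=11: 11 × 0.312 = 3.432
  c=12: 12 × 0.264 = 3.168
Maximum at c = 9 (3.672 emerging adult offspring).

9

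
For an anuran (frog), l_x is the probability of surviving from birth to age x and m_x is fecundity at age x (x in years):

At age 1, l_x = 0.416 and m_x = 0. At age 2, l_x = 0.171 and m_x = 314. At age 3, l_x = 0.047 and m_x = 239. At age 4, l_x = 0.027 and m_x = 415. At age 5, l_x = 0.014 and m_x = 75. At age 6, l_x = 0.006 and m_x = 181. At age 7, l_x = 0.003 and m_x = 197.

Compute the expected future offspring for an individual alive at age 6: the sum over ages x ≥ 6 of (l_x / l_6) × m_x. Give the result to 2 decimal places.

l_6 = 0.006. Conditional survival from age 6 to x is l_x / l_6.
  x=6: (0.006/0.006) × 181 = 181.0000
  x=7: (0.003/0.006) × 197 = 98.5000
Sum = 181.0000 + 98.5000 = 279.5000

279.50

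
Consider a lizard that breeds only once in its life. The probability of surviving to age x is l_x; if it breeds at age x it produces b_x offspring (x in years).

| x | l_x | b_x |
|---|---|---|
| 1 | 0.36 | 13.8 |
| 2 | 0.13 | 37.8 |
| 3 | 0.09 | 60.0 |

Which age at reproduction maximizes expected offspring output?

Expected offspring if breeding at age x = l_x × b_x:
  age 1: 0.36 × 13.8 = 4.968
  age 2: 0.13 × 37.8 = 4.914
  age 3: 0.09 × 60.0 = 5.400
Maximum at age 3 (5.400).

3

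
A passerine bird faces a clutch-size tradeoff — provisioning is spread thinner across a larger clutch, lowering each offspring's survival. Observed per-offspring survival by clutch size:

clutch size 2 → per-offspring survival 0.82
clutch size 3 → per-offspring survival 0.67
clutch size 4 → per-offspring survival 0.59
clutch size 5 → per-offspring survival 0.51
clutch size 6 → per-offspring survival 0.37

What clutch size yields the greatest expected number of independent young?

Expected independent young = c × s(c):
  c=2: 2 × 0.82 = 1.640
  c=3: 3 × 0.67 = 2.010
  c=4: 4 × 0.59 = 2.360
  c=5: 5 × 0.51 = 2.550
  c=6: 6 × 0.37 = 2.220
Maximum at c = 5 (2.550 independent young).

5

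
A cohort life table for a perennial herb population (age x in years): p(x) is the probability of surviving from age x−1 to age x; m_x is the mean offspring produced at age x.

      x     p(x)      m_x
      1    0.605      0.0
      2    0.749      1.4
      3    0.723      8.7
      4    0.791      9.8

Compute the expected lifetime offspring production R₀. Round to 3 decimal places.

6.024

Survivorship from birth: l_x = p_1·p_2·…·p_x.
  l_1 = 0.60500
  l_2 = 0.45314
  l_3 = 0.32762
  l_4 = 0.25915
R₀ = Σ l_x m_x:
  age 1: 0.60500 × 0.0 = 0.0000
  age 2: 0.45314 × 1.4 = 0.6344
  age 3: 0.32762 × 8.7 = 2.8503
  age 4: 0.25915 × 9.8 = 2.5397
R₀ = 0.0000 + 0.6344 + 2.8503 + 2.5397 = 6.0244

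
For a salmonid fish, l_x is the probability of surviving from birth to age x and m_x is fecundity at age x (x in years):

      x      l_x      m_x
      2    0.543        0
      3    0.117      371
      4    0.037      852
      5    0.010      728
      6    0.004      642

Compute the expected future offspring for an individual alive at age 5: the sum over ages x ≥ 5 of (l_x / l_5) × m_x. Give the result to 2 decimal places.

l_5 = 0.010. Conditional survival from age 5 to x is l_x / l_5.
  x=5: (0.010/0.010) × 728 = 728.0000
  x=6: (0.004/0.010) × 642 = 256.8000
Sum = 728.0000 + 256.8000 = 984.8000

984.80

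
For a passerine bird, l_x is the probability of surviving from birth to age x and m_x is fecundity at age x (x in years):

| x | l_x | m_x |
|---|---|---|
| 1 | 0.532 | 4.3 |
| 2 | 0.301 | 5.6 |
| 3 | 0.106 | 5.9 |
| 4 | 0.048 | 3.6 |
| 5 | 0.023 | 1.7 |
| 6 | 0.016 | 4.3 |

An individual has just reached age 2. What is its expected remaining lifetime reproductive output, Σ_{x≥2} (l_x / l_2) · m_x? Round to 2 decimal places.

8.61

l_2 = 0.301. Conditional survival from age 2 to x is l_x / l_2.
  x=2: (0.301/0.301) × 5.6 = 5.6000
  x=3: (0.106/0.301) × 5.9 = 2.0777
  x=4: (0.048/0.301) × 3.6 = 0.5741
  x=5: (0.023/0.301) × 1.7 = 0.1299
  x=6: (0.016/0.301) × 4.3 = 0.2286
Sum = 5.6000 + 2.0777 + 0.5741 + 0.1299 + 0.2286 = 8.6103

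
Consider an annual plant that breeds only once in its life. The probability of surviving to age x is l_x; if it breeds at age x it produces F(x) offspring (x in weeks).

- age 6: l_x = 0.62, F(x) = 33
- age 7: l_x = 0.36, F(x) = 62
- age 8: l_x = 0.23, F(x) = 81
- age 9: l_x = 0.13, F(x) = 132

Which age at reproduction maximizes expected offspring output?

Expected offspring if breeding at age x = l_x × F(x):
  age 6: 0.62 × 33 = 20.460
  age 7: 0.36 × 62 = 22.320
  age 8: 0.23 × 81 = 18.630
  age 9: 0.13 × 132 = 17.160
Maximum at age 7 (22.320).

7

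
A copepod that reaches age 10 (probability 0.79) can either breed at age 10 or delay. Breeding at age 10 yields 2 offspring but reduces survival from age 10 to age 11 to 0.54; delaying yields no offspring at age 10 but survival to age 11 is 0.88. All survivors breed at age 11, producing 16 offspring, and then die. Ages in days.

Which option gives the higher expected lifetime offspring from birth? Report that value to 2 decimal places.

11.12

breed at age 10: R₀ = 0.79 × (2 + 0.54 × 16) = 0.79 × 10.6400 = 8.4056
delay to age 11: R₀ = 0.79 × (0.88 × 16) = 0.79 × 14.0800 = 11.1232
Higher: delay to age 11 (11.1232).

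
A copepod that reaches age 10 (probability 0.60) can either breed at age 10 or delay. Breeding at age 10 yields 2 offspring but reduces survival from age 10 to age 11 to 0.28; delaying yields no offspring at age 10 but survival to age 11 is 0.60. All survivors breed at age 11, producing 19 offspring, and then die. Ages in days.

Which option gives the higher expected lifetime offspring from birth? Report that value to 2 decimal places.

6.84

breed at age 10: R₀ = 0.60 × (2 + 0.28 × 19) = 0.60 × 7.3200 = 4.3920
delay to age 11: R₀ = 0.60 × (0.60 × 19) = 0.60 × 11.4000 = 6.8400
Higher: delay to age 11 (6.8400).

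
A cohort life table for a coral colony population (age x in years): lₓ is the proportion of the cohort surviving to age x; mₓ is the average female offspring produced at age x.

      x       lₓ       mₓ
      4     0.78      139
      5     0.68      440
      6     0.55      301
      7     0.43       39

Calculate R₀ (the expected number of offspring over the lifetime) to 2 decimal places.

589.94

R₀ = Σ lₓ mₓ:
  age 4: 0.78 × 139 = 108.4200
  age 5: 0.68 × 440 = 299.2000
  age 6: 0.55 × 301 = 165.5500
  age 7: 0.43 × 39 = 16.7700
R₀ = 108.4200 + 299.2000 + 165.5500 + 16.7700 = 589.9400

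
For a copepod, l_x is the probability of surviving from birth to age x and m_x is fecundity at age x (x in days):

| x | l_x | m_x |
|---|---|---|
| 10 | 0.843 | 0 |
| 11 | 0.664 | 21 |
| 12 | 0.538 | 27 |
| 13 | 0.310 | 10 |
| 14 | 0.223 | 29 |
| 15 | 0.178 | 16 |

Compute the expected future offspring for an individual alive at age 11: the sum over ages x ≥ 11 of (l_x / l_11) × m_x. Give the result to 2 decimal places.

61.57

l_11 = 0.664. Conditional survival from age 11 to x is l_x / l_11.
  x=11: (0.664/0.664) × 21 = 21.0000
  x=12: (0.538/0.664) × 27 = 21.8765
  x=13: (0.310/0.664) × 10 = 4.6687
  x=14: (0.223/0.664) × 29 = 9.7395
  x=15: (0.178/0.664) × 16 = 4.2892
Sum = 21.0000 + 21.8765 + 4.6687 + 9.7395 + 4.2892 = 61.5738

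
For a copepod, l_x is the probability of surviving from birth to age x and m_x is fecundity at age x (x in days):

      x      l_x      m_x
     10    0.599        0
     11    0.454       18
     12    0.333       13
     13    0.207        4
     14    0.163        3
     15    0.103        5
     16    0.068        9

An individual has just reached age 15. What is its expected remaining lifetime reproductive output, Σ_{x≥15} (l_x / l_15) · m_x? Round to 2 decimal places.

10.94

l_15 = 0.103. Conditional survival from age 15 to x is l_x / l_15.
  x=15: (0.103/0.103) × 5 = 5.0000
  x=16: (0.068/0.103) × 9 = 5.9417
Sum = 5.0000 + 5.9417 = 10.9417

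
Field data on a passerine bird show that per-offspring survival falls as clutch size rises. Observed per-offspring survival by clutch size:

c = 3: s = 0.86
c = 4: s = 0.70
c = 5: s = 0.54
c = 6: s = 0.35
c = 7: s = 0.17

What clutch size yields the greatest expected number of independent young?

Expected independent young = c × s(c):
  c=3: 3 × 0.86 = 2.580
  c=4: 4 × 0.70 = 2.800
  c=5: 5 × 0.54 = 2.700
  c=6: 6 × 0.35 = 2.100
  c=7: 7 × 0.17 = 1.190
Maximum at c = 4 (2.800 independent young).

4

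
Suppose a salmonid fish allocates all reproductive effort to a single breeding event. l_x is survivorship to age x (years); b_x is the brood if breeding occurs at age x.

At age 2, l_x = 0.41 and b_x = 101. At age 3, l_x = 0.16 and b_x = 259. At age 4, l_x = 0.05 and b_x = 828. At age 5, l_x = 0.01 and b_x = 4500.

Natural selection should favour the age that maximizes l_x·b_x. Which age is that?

Expected offspring if breeding at age x = l_x × b_x:
  age 2: 0.41 × 101 = 41.410
  age 3: 0.16 × 259 = 41.440
  age 4: 0.05 × 828 = 41.400
  age 5: 0.01 × 4500 = 45.000
Maximum at age 5 (45.000).

5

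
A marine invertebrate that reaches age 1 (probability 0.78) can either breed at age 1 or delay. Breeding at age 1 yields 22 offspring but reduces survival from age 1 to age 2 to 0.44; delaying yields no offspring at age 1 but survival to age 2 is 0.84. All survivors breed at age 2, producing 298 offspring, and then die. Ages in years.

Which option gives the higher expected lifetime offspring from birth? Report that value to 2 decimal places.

195.25

breed at age 1: R₀ = 0.78 × (22 + 0.44 × 298) = 0.78 × 153.1200 = 119.4336
delay to age 2: R₀ = 0.78 × (0.84 × 298) = 0.78 × 250.3200 = 195.2496
Higher: delay to age 2 (195.2496).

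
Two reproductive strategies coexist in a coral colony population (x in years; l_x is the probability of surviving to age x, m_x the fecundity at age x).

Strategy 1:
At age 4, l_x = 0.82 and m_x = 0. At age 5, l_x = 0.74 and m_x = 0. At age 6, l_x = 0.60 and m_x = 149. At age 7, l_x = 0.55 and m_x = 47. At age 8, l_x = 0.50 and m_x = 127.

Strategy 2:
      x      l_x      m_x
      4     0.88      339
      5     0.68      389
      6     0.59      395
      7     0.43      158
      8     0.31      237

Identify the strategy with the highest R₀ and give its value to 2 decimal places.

Strategy 1: R₀ = 0.82×0 + 0.74×0 + 0.60×149 + 0.55×47 + 0.50×127 = 178.7500
Strategy 2: R₀ = 0.88×339 + 0.68×389 + 0.59×395 + 0.43×158 + 0.31×237 = 937.3000
Highest R₀: strategy 2 with 937.3000.

937.30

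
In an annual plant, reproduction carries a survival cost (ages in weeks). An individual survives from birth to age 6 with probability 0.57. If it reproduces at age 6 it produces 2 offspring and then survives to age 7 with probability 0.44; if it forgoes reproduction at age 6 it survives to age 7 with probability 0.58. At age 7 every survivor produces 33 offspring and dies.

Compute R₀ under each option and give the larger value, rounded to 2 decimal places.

breed at age 6: R₀ = 0.57 × (2 + 0.44 × 33) = 0.57 × 16.5200 = 9.4164
delay to age 7: R₀ = 0.57 × (0.58 × 33) = 0.57 × 19.1400 = 10.9098
Higher: delay to age 7 (10.9098).

10.91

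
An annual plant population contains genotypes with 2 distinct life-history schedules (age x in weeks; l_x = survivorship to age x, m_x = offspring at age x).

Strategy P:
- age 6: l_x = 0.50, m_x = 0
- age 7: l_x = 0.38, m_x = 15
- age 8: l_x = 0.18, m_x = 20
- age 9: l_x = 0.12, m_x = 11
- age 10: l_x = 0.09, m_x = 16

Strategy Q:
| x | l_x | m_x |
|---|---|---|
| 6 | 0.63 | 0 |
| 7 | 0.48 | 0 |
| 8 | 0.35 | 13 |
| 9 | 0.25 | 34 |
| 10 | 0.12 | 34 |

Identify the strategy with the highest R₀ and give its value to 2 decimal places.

17.13

Strategy P: R₀ = 0.50×0 + 0.38×15 + 0.18×20 + 0.12×11 + 0.09×16 = 12.0600
Strategy Q: R₀ = 0.63×0 + 0.48×0 + 0.35×13 + 0.25×34 + 0.12×34 = 17.1300
Highest R₀: strategy Q with 17.1300.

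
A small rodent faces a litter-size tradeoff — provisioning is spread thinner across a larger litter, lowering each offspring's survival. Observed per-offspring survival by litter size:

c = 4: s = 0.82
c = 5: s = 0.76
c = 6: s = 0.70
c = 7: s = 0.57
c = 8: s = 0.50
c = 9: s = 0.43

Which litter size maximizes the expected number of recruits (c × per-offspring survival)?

Expected recruits = c × s(c):
  c=4: 4 × 0.82 = 3.280
  c=5: 5 × 0.76 = 3.800
  c=6: 6 × 0.70 = 4.200
  c=7: 7 × 0.57 = 3.990
  c=8: 8 × 0.50 = 4.000
  c=9: 9 × 0.43 = 3.870
Maximum at c = 6 (4.200 recruits).

6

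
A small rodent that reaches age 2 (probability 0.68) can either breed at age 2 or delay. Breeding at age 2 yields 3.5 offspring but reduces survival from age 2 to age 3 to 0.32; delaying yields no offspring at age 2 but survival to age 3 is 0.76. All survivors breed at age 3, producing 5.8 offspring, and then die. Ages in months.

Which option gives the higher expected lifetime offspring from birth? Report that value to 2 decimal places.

breed at age 2: R₀ = 0.68 × (3.5 + 0.32 × 5.8) = 0.68 × 5.3560 = 3.6421
delay to age 3: R₀ = 0.68 × (0.76 × 5.8) = 0.68 × 4.4080 = 2.9974
Higher: breed at age 2 (3.6421).

3.64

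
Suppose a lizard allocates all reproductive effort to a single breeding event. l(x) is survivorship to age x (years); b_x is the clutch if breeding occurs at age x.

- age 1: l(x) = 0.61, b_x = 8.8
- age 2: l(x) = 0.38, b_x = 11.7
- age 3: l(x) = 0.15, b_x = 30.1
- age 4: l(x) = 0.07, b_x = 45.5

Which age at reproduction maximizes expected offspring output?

Expected offspring if breeding at age x = l(x) × b_x:
  age 1: 0.61 × 8.8 = 5.368
  age 2: 0.38 × 11.7 = 4.446
  age 3: 0.15 × 30.1 = 4.515
  age 4: 0.07 × 45.5 = 3.185
Maximum at age 1 (5.368).

1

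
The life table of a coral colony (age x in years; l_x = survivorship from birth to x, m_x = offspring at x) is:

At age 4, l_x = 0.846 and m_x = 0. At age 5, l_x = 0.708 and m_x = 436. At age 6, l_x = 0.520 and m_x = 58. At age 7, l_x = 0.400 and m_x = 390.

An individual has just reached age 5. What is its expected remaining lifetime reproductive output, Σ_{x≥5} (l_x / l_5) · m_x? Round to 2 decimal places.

l_5 = 0.708. Conditional survival from age 5 to x is l_x / l_5.
  x=5: (0.708/0.708) × 436 = 436.0000
  x=6: (0.520/0.708) × 58 = 42.5989
  x=7: (0.400/0.708) × 390 = 220.3390
Sum = 436.0000 + 42.5989 + 220.3390 = 698.9379

698.94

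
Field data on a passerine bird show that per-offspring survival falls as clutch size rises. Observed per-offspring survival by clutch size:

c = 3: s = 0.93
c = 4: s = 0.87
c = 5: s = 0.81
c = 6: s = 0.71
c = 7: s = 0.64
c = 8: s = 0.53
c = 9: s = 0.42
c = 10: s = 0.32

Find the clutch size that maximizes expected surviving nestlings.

7

Expected surviving nestlings = c × s(c):
  c=3: 3 × 0.93 = 2.790
  c=4: 4 × 0.87 = 3.480
  c=5: 5 × 0.81 = 4.050
  c=6: 6 × 0.71 = 4.260
  c=7: 7 × 0.64 = 4.480
  c=8: 8 × 0.53 = 4.240
  c=9: 9 × 0.42 = 3.780
  c=10: 10 × 0.32 = 3.200
Maximum at c = 7 (4.480 surviving nestlings).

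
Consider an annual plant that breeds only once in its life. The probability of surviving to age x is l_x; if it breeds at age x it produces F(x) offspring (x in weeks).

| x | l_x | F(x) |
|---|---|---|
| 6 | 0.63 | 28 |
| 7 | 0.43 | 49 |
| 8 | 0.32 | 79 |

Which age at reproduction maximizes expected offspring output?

Expected offspring if breeding at age x = l_x × F(x):
  age 6: 0.63 × 28 = 17.640
  age 7: 0.43 × 49 = 21.070
  age 8: 0.32 × 79 = 25.280
Maximum at age 8 (25.280).

8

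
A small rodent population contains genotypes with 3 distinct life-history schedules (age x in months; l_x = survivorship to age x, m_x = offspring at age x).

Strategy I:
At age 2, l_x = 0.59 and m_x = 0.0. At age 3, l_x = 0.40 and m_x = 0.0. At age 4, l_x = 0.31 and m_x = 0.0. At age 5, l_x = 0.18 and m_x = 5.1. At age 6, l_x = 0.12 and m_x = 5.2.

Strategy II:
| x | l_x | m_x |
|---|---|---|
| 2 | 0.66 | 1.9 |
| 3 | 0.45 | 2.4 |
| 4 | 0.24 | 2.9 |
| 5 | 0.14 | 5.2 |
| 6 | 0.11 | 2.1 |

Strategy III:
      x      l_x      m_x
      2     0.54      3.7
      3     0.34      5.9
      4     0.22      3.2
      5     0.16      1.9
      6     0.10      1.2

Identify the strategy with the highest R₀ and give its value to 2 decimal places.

Strategy I: R₀ = 0.59×0.0 + 0.40×0.0 + 0.31×0.0 + 0.18×5.1 + 0.12×5.2 = 1.5420
Strategy II: R₀ = 0.66×1.9 + 0.45×2.4 + 0.24×2.9 + 0.14×5.2 + 0.11×2.1 = 3.9890
Strategy III: R₀ = 0.54×3.7 + 0.34×5.9 + 0.22×3.2 + 0.16×1.9 + 0.10×1.2 = 5.1320
Highest R₀: strategy III with 5.1320.

5.13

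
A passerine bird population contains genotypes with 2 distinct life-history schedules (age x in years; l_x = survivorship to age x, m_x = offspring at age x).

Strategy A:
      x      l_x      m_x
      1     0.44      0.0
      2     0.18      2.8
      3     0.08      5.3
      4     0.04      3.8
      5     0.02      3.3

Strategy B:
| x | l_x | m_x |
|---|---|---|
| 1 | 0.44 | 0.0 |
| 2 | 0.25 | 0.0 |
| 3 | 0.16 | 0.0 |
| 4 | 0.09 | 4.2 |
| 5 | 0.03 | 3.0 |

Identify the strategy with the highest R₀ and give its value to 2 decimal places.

1.15

Strategy A: R₀ = 0.44×0.0 + 0.18×2.8 + 0.08×5.3 + 0.04×3.8 + 0.02×3.3 = 1.1460
Strategy B: R₀ = 0.44×0.0 + 0.25×0.0 + 0.16×0.0 + 0.09×4.2 + 0.03×3.0 = 0.4680
Highest R₀: strategy A with 1.1460.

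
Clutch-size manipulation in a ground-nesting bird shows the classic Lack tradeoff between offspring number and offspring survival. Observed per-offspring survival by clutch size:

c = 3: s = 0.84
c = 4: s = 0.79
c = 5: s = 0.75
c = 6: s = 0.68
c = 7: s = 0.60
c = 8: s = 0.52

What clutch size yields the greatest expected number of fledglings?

Expected fledglings = c × s(c):
  c=3: 3 × 0.84 = 2.520
  c=4: 4 × 0.79 = 3.160
  c=5: 5 × 0.75 = 3.750
  c=6: 6 × 0.68 = 4.080
  c=7: 7 × 0.60 = 4.200
  c=8: 8 × 0.52 = 4.160
Maximum at c = 7 (4.200 fledglings).

7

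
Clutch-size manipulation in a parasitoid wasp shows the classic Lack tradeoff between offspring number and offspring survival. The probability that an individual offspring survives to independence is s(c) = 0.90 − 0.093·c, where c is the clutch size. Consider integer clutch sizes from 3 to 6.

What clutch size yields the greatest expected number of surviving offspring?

Expected surviving offspring = c × s(c):
  c=3: 3 × 0.621 = 1.863
  c=4: 4 × 0.528 = 2.112
  c=5: 5 × 0.435 = 2.175
  c=6: 6 × 0.342 = 2.052
Maximum at c = 5 (2.175 surviving offspring).

5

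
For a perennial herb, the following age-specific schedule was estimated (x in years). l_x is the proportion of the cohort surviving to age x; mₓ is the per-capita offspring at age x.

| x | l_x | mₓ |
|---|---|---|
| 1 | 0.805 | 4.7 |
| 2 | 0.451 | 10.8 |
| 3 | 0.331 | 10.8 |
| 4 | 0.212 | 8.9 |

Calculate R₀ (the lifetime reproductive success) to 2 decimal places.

14.12

R₀ = Σ l_x mₓ:
  age 1: 0.805 × 4.7 = 3.7835
  age 2: 0.451 × 10.8 = 4.8708
  age 3: 0.331 × 10.8 = 3.5748
  age 4: 0.212 × 8.9 = 1.8868
R₀ = 3.7835 + 4.8708 + 3.5748 + 1.8868 = 14.1159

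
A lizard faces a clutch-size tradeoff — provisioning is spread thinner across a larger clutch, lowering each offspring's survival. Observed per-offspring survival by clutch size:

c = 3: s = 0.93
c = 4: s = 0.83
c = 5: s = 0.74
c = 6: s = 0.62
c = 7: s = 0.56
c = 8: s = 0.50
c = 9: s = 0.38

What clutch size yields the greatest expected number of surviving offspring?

Expected surviving offspring = c × s(c):
  c=3: 3 × 0.93 = 2.790
  c=4: 4 × 0.83 = 3.320
  c=5: 5 × 0.74 = 3.700
  c=6: 6 × 0.62 = 3.720
  c=7: 7 × 0.56 = 3.920
  c=8: 8 × 0.50 = 4.000
  c=9: 9 × 0.38 = 3.420
Maximum at c = 8 (4.000 surviving offspring).

8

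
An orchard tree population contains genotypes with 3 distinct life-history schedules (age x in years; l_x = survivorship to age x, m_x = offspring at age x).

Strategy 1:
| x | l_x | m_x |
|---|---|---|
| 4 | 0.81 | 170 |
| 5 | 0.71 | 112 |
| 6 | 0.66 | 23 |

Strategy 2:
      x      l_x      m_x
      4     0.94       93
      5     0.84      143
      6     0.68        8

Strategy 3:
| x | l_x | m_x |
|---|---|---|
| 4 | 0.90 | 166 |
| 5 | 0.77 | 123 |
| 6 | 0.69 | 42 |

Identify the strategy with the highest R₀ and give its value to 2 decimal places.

Strategy 1: R₀ = 0.81×170 + 0.71×112 + 0.66×23 = 232.4000
Strategy 2: R₀ = 0.94×93 + 0.84×143 + 0.68×8 = 212.9800
Strategy 3: R₀ = 0.90×166 + 0.77×123 + 0.69×42 = 273.0900
Highest R₀: strategy 3 with 273.0900.

273.09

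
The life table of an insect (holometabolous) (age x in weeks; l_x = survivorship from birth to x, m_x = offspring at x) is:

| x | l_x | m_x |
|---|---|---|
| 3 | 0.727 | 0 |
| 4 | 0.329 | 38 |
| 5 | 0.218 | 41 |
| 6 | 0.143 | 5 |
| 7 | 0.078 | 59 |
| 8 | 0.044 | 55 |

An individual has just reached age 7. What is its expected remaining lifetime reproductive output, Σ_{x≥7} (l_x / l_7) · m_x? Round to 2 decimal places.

l_7 = 0.078. Conditional survival from age 7 to x is l_x / l_7.
  x=7: (0.078/0.078) × 59 = 59.0000
  x=8: (0.044/0.078) × 55 = 31.0256
Sum = 59.0000 + 31.0256 = 90.0256

90.03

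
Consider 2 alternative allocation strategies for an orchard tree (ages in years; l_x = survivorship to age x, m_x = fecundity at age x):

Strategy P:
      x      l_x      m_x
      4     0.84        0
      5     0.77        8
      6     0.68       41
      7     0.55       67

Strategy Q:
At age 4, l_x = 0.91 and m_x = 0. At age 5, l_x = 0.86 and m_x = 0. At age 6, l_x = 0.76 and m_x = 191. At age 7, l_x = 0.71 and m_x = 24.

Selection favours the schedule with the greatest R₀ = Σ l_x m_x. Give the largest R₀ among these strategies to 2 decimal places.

162.20

Strategy P: R₀ = 0.84×0 + 0.77×8 + 0.68×41 + 0.55×67 = 70.8900
Strategy Q: R₀ = 0.91×0 + 0.86×0 + 0.76×191 + 0.71×24 = 162.2000
Highest R₀: strategy Q with 162.2000.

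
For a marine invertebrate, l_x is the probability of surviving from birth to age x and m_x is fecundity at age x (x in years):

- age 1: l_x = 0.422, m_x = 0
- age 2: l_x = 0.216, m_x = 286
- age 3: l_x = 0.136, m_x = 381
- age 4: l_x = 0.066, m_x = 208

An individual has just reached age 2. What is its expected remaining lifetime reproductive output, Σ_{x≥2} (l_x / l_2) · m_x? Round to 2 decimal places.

589.44

l_2 = 0.216. Conditional survival from age 2 to x is l_x / l_2.
  x=2: (0.216/0.216) × 286 = 286.0000
  x=3: (0.136/0.216) × 381 = 239.8889
  x=4: (0.066/0.216) × 208 = 63.5556
Sum = 286.0000 + 239.8889 + 63.5556 = 589.4444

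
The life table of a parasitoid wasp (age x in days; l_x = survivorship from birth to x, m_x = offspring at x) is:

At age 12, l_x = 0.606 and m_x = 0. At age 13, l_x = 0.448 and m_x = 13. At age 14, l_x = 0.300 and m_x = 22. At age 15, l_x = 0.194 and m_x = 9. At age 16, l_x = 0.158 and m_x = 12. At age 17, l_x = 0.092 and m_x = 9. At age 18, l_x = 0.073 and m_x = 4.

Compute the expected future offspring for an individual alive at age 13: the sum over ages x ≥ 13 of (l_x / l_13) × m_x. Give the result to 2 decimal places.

l_13 = 0.448. Conditional survival from age 13 to x is l_x / l_13.
  x=13: (0.448/0.448) × 13 = 13.0000
  x=14: (0.300/0.448) × 22 = 14.7321
  x=15: (0.194/0.448) × 9 = 3.8973
  x=16: (0.158/0.448) × 12 = 4.2321
  x=17: (0.092/0.448) × 9 = 1.8482
  x=18: (0.073/0.448) × 4 = 0.6518
Sum = 13.0000 + 14.7321 + 3.8973 + 4.2321 + 1.8482 + 0.6518 = 38.3616

38.36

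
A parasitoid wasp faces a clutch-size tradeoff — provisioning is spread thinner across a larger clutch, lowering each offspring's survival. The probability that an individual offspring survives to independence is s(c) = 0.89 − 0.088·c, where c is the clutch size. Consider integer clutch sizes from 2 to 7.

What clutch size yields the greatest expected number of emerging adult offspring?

5

Expected emerging adult offspring = c × s(c):
  c=2: 2 × 0.714 = 1.428
  c=3: 3 × 0.626 = 1.878
  c=4: 4 × 0.538 = 2.152
  c=5: 5 × 0.450 = 2.250
  c=6: 6 × 0.362 = 2.172
  c=7: 7 × 0.274 = 1.918
Maximum at c = 5 (2.250 emerging adult offspring).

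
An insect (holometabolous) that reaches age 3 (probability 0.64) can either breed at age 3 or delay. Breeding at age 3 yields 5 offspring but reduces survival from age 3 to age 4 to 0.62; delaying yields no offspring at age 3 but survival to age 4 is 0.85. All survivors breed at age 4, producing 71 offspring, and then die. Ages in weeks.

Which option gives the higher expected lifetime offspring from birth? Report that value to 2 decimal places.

breed at age 3: R₀ = 0.64 × (5 + 0.62 × 71) = 0.64 × 49.0200 = 31.3728
delay to age 4: R₀ = 0.64 × (0.85 × 71) = 0.64 × 60.3500 = 38.6240
Higher: delay to age 4 (38.6240).

38.62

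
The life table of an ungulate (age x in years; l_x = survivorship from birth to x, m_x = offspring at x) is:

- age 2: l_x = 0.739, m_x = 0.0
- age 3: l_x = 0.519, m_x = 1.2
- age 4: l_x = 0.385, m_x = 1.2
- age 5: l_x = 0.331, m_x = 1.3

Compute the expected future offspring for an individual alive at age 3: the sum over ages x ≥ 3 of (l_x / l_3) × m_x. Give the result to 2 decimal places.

l_3 = 0.519. Conditional survival from age 3 to x is l_x / l_3.
  x=3: (0.519/0.519) × 1.2 = 1.2000
  x=4: (0.385/0.519) × 1.2 = 0.8902
  x=5: (0.331/0.519) × 1.3 = 0.8291
Sum = 1.2000 + 0.8902 + 0.8291 = 2.9193

2.92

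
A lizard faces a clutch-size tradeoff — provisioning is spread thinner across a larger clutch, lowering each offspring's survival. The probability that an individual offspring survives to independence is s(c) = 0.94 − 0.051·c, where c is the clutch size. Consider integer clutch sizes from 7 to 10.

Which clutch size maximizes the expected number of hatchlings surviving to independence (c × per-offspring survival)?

Expected hatchlings surviving to independence = c × s(c):
  c=7: 7 × 0.583 = 4.081
  c=8: 8 × 0.532 = 4.256
  c=9: 9 × 0.481 = 4.329
  c=10: 10 × 0.430 = 4.300
Maximum at c = 9 (4.329 hatchlings surviving to independence).

9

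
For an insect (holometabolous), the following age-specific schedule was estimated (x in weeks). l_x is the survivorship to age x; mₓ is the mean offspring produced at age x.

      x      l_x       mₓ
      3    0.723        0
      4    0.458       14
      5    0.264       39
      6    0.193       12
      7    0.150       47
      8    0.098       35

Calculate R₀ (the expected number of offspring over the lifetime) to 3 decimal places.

R₀ = Σ l_x mₓ:
  age 3: 0.723 × 0 = 0.0000
  age 4: 0.458 × 14 = 6.4120
  age 5: 0.264 × 39 = 10.2960
  age 6: 0.193 × 12 = 2.3160
  age 7: 0.150 × 47 = 7.0500
  age 8: 0.098 × 35 = 3.4300
R₀ = 0.0000 + 6.4120 + 10.2960 + 2.3160 + 7.0500 + 3.4300 = 29.5040

29.504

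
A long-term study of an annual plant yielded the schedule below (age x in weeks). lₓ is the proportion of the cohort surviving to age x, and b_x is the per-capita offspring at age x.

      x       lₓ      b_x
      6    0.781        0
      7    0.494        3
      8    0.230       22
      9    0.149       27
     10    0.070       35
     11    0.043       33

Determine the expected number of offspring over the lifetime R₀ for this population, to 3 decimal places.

14.434

R₀ = Σ lₓ b_x:
  age 6: 0.781 × 0 = 0.0000
  age 7: 0.494 × 3 = 1.4820
  age 8: 0.230 × 22 = 5.0600
  age 9: 0.149 × 27 = 4.0230
  age 10: 0.070 × 35 = 2.4500
  age 11: 0.043 × 33 = 1.4190
R₀ = 0.0000 + 1.4820 + 5.0600 + 4.0230 + 2.4500 + 1.4190 = 14.4340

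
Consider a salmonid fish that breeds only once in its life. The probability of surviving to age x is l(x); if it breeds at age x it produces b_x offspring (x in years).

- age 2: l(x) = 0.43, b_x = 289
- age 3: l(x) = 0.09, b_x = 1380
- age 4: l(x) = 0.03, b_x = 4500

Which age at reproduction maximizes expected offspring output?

Expected offspring if breeding at age x = l(x) × b_x:
  age 2: 0.43 × 289 = 124.270
  age 3: 0.09 × 1380 = 124.200
  age 4: 0.03 × 4500 = 135.000
Maximum at age 4 (135.000).

4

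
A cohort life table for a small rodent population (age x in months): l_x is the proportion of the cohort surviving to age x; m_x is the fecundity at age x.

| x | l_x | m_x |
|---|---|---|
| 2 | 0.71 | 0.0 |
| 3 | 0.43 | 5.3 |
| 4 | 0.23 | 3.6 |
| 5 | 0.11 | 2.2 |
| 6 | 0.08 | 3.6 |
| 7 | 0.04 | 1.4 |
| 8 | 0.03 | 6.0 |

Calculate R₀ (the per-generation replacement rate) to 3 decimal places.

R₀ = Σ l_x m_x:
  age 2: 0.71 × 0.0 = 0.0000
  age 3: 0.43 × 5.3 = 2.2790
  age 4: 0.23 × 3.6 = 0.8280
  age 5: 0.11 × 2.2 = 0.2420
  age 6: 0.08 × 3.6 = 0.2880
  age 7: 0.04 × 1.4 = 0.0560
  age 8: 0.03 × 6.0 = 0.1800
R₀ = 0.0000 + 2.2790 + 0.8280 + 0.2420 + 0.2880 + 0.0560 + 0.1800 = 3.8730

3.873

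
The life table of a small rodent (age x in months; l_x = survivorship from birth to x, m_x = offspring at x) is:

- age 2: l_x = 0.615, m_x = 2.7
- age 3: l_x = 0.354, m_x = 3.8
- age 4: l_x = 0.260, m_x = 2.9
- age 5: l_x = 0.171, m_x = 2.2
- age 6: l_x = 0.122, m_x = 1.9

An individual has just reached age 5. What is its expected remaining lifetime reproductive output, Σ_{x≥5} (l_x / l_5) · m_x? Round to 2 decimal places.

l_5 = 0.171. Conditional survival from age 5 to x is l_x / l_5.
  x=5: (0.171/0.171) × 2.2 = 2.2000
  x=6: (0.122/0.171) × 1.9 = 1.3556
Sum = 2.2000 + 1.3556 = 3.5556

3.56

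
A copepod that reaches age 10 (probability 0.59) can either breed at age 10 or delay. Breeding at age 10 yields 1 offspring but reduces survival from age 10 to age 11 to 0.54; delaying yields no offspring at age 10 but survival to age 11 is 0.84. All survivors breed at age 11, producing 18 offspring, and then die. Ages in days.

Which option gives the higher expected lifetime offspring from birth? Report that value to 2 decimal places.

8.92

breed at age 10: R₀ = 0.59 × (1 + 0.54 × 18) = 0.59 × 10.7200 = 6.3248
delay to age 11: R₀ = 0.59 × (0.84 × 18) = 0.59 × 15.1200 = 8.9208
Higher: delay to age 11 (8.9208).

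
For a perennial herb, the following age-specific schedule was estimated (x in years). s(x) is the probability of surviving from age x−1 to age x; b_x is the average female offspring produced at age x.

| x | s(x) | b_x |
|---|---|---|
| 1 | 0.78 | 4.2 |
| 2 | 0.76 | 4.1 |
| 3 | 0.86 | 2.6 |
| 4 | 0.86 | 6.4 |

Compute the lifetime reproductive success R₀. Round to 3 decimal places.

Survivorship from birth: l_x = s_1·s_2·…·s_x.
  l_1 = 0.78000
  l_2 = 0.59280
  l_3 = 0.50981
  l_4 = 0.43843
R₀ = Σ l_x b_x:
  age 1: 0.78000 × 4.2 = 3.2760
  age 2: 0.59280 × 4.1 = 2.4305
  age 3: 0.50981 × 2.6 = 1.3255
  age 4: 0.43843 × 6.4 = 2.8060
R₀ = 3.2760 + 2.4305 + 1.3255 + 2.8060 = 9.8379

9.838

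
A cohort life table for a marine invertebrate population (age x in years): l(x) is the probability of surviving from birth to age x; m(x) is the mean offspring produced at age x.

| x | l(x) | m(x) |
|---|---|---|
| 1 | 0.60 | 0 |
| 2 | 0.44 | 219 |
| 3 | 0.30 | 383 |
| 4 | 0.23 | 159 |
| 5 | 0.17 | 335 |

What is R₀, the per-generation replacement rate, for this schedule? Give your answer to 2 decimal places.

304.78

R₀ = Σ l(x) m(x):
  age 1: 0.60 × 0 = 0.0000
  age 2: 0.44 × 219 = 96.3600
  age 3: 0.30 × 383 = 114.9000
  age 4: 0.23 × 159 = 36.5700
  age 5: 0.17 × 335 = 56.9500
R₀ = 0.0000 + 96.3600 + 114.9000 + 36.5700 + 56.9500 = 304.7800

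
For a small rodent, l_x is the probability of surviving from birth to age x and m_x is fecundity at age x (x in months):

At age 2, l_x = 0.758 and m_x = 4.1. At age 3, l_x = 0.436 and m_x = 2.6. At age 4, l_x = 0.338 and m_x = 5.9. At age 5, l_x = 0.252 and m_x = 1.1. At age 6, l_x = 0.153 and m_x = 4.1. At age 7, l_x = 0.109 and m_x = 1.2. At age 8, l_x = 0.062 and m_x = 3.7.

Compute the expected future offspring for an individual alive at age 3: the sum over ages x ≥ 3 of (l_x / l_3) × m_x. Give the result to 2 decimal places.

l_3 = 0.436. Conditional survival from age 3 to x is l_x / l_3.
  x=3: (0.436/0.436) × 2.6 = 2.6000
  x=4: (0.338/0.436) × 5.9 = 4.5739
  x=5: (0.252/0.436) × 1.1 = 0.6358
  x=6: (0.153/0.436) × 4.1 = 1.4388
  x=7: (0.109/0.436) × 1.2 = 0.3000
  x=8: (0.062/0.436) × 3.7 = 0.5261
Sum = 2.6000 + 4.5739 + 0.6358 + 1.4388 + 0.3000 + 0.5261 = 10.0745

10.07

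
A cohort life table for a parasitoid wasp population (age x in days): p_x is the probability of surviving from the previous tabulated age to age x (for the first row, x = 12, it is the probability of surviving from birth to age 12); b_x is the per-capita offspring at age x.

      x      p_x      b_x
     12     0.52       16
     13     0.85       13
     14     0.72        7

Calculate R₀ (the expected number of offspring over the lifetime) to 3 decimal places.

16.294

Survivorship from birth: l_x = p_12·p_13·…·p_x.
  l_12 = 0.52000
  l_13 = 0.44200
  l_14 = 0.31824
R₀ = Σ l_x b_x:
  age 12: 0.52000 × 16 = 8.3200
  age 13: 0.44200 × 13 = 5.7460
  age 14: 0.31824 × 7 = 2.2277
R₀ = 8.3200 + 5.7460 + 2.2277 = 16.2937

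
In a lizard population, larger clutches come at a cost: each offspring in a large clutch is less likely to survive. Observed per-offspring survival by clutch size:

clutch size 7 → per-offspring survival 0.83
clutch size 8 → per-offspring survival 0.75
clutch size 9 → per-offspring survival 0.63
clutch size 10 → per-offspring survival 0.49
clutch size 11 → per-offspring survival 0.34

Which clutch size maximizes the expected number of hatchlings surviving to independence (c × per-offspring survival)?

8

Expected hatchlings surviving to independence = c × s(c):
  c=7: 7 × 0.83 = 5.810
  c=8: 8 × 0.75 = 6.000
  c=9: 9 × 0.63 = 5.670
  c=10: 10 × 0.49 = 4.900
  c=11: 11 × 0.34 = 3.740
Maximum at c = 8 (6.000 hatchlings surviving to independence).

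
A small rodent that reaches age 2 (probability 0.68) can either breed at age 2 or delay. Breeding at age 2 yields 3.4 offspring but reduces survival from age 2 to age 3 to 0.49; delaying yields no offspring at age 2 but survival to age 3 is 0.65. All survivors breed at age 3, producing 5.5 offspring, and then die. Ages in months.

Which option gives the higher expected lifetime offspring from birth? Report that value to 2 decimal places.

breed at age 2: R₀ = 0.68 × (3.4 + 0.49 × 5.5) = 0.68 × 6.0950 = 4.1446
delay to age 3: R₀ = 0.68 × (0.65 × 5.5) = 0.68 × 3.5750 = 2.4310
Higher: breed at age 2 (4.1446).

4.14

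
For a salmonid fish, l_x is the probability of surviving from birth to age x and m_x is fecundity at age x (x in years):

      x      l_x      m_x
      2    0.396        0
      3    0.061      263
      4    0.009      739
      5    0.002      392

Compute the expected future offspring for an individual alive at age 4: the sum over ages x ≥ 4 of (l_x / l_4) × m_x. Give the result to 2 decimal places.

l_4 = 0.009. Conditional survival from age 4 to x is l_x / l_4.
  x=4: (0.009/0.009) × 739 = 739.0000
  x=5: (0.002/0.009) × 392 = 87.1111
Sum = 739.0000 + 87.1111 = 826.1111

826.11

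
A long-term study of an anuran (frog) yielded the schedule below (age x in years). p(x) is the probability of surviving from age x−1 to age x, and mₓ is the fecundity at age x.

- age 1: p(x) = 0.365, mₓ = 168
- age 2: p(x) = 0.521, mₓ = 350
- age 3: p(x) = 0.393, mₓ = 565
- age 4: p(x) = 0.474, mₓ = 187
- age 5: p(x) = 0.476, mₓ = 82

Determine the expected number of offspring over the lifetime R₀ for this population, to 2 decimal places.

Survivorship from birth: l_x = p_1·p_2·…·p_x.
  l_1 = 0.36500
  l_2 = 0.19017
  l_3 = 0.07473
  l_4 = 0.03542
  l_5 = 0.01686
R₀ = Σ l_x mₓ:
  age 1: 0.36500 × 168 = 61.3200
  age 2: 0.19017 × 350 = 66.5595
  age 3: 0.07473 × 565 = 42.2225
  age 4: 0.03542 × 187 = 6.6235
  age 5: 0.01686 × 82 = 1.3825
R₀ = 61.3200 + 66.5595 + 42.2225 + 6.6235 + 1.3825 = 178.1080

178.11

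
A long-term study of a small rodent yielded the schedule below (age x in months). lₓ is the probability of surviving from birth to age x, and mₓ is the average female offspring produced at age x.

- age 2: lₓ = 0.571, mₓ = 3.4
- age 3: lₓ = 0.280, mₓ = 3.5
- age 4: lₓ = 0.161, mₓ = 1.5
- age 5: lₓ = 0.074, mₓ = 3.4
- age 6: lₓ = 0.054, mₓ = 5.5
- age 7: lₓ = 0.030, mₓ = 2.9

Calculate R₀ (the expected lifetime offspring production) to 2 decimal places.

R₀ = Σ lₓ mₓ:
  age 2: 0.571 × 3.4 = 1.9414
  age 3: 0.280 × 3.5 = 0.9800
  age 4: 0.161 × 1.5 = 0.2415
  age 5: 0.074 × 3.4 = 0.2516
  age 6: 0.054 × 5.5 = 0.2970
  age 7: 0.030 × 2.9 = 0.0870
R₀ = 1.9414 + 0.9800 + 0.2415 + 0.2516 + 0.2970 + 0.0870 = 3.7985

3.80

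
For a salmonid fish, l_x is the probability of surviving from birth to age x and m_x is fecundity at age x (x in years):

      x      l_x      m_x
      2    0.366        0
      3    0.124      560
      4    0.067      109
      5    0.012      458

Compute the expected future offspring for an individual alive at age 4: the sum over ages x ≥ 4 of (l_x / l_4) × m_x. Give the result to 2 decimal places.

l_4 = 0.067. Conditional survival from age 4 to x is l_x / l_4.
  x=4: (0.067/0.067) × 109 = 109.0000
  x=5: (0.012/0.067) × 458 = 82.0299
Sum = 109.0000 + 82.0299 = 191.0299

191.03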